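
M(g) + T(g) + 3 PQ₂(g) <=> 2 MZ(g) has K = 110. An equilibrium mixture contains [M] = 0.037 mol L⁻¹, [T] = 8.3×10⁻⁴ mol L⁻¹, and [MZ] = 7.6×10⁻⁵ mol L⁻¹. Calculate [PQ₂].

[PQ₂] = 0.012 mol L⁻¹

At equilibrium, K = [MZ]² / ([M]·[T]·[PQ₂]³) = 110.
(7.6×10⁻⁵)² / ((0.037)·(8.3×10⁻⁴)·([PQ₂])³) = 110
[PQ₂]³ = 1.71×10⁻⁶ ⇒ [PQ₂] = 0.012 mol L⁻¹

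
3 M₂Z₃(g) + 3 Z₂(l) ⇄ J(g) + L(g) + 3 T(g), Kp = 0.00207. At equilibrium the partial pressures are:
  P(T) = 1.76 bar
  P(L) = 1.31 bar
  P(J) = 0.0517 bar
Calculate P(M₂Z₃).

P(M₂Z₃) = 5.63 bar

(Z₂ is a pure liquid — omitted from Kp.)
At equilibrium, Kp = P(J)·P(L)·P(T)³ / P(M₂Z₃)³ = 0.00207.
(0.0517)·(1.31)·(1.76)³ / (P(M₂Z₃))³ = 0.00207
P(M₂Z₃)³ = 178 ⇒ P(M₂Z₃) = 5.63 bar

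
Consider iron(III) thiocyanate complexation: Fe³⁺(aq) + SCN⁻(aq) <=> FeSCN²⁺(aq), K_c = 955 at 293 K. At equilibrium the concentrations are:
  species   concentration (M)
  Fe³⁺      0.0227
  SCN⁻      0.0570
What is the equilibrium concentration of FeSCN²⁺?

At equilibrium, K_c = [FeSCN²⁺] / ([Fe³⁺]·[SCN⁻]) = 955.
([FeSCN²⁺]) / ((0.0227)·(0.0570)) = 955
[FeSCN²⁺] = 1.24 M

[FeSCN²⁺] = 1.24 M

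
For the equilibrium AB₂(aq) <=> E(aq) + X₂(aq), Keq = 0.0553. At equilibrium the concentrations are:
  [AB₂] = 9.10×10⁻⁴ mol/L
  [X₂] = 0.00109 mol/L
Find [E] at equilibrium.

At equilibrium, Keq = [E]·[X₂] / [AB₂] = 0.0553.
([E])·(0.00109) / (9.10×10⁻⁴) = 0.0553
[E] = 0.0462 mol/L

[E] = 0.0462 mol/L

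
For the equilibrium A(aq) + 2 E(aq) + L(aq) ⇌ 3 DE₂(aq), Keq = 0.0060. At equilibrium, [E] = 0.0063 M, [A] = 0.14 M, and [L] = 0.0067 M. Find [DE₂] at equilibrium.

At equilibrium, Keq = [DE₂]³ / ([A]·[E]²·[L]) = 0.0060.
([DE₂])³ / ((0.14)·(0.0063)²·(0.0067)) = 0.0060
[DE₂]³ = 2.23×10⁻¹⁰ ⇒ [DE₂] = 6.1×10⁻⁴ M

[DE₂] = 6.1×10⁻⁴ M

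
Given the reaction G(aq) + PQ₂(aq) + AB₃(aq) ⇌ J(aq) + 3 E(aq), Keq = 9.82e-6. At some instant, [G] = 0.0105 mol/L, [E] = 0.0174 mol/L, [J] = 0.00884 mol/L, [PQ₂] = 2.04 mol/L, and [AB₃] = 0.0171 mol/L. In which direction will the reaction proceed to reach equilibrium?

Q = [J]·[E]³ / ([G]·[PQ₂]·[AB₃]) = (0.00884)·(0.0174)³ / ((0.0105)·(2.04)·(0.0171)) = 1.27e-4
Q = 1.27e-4 > Keq = 9.82e-6, so the reverse reaction proceeds.

toward reactants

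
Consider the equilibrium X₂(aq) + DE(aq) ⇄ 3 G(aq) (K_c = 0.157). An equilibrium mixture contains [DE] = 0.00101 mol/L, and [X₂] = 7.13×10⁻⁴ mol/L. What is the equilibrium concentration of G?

[G] = 0.00484 mol/L

At equilibrium, K_c = [G]³ / ([X₂]·[DE]) = 0.157.
([G])³ / ((7.13×10⁻⁴)·(0.00101)) = 0.157
[G]³ = 1.13×10⁻⁷ ⇒ [G] = 0.00484 mol/L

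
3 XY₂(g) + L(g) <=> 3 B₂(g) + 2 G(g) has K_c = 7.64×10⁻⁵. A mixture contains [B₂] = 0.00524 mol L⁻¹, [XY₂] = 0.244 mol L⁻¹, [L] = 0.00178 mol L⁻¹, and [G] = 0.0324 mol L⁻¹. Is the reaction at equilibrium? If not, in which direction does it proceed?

to the right

Q_c = [B₂]³·[G]² / ([XY₂]³·[L]) = (0.00524)³·(0.0324)² / ((0.244)³·(0.00178)) = 5.84×10⁻⁶
Q_c = 5.84×10⁻⁶ < K_c = 7.64×10⁻⁵, so the forward reaction proceeds.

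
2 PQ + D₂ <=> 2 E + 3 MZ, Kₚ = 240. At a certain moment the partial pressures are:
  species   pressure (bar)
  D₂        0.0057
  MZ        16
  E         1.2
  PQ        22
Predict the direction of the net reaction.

to the left

Qₚ = P(E)²·P(MZ)³ / (P(PQ)²·P(D₂)) = (1.2)²·(16)³ / ((22)²·(0.0057)) = 2100
Qₚ = 2100 > Kₚ = 240, so the reverse reaction proceeds.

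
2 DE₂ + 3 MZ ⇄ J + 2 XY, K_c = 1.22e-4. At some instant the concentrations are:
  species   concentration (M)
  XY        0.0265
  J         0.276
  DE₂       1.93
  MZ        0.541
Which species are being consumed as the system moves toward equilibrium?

Q_c = [J]·[XY]² / ([DE₂]²·[MZ]³) = (0.276)·(0.0265)² / ((1.93)²·(0.541)³) = 3.29e-4
Q_c = 3.29e-4 > K_c = 1.22e-4: net reverse reaction.

J, XY (products)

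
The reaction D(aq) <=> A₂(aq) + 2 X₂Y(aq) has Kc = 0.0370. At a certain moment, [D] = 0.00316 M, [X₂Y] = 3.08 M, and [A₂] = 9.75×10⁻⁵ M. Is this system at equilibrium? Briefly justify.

no; Q > K, reaction proceeds in reverse

Qc = [A₂]·[X₂Y]² / [D] = (9.75×10⁻⁵)·(3.08)² / (0.00316) = 0.293
Qc = 0.293 > Kc = 0.0370: net reverse reaction.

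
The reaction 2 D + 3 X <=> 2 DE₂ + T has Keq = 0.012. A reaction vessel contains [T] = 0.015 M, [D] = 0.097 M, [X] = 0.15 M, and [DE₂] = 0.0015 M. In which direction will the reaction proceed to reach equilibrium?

toward products

Q = [DE₂]²·[T] / ([D]²·[X]³) = (0.0015)²·(0.015) / ((0.097)²·(0.15)³) = 0.0011
Q = 0.0011 < Keq = 0.012, so the forward reaction proceeds.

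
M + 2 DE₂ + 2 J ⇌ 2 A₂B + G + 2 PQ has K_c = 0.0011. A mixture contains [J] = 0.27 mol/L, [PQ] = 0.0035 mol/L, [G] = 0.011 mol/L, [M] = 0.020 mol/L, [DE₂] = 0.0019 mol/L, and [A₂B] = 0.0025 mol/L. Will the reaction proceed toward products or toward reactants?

in the forward direction

Q_c = [A₂B]²·[G]·[PQ]² / ([M]·[DE₂]²·[J]²) = (0.0025)²·(0.011)·(0.0035)² / ((0.020)·(0.0019)²·(0.27)²) = 1.6e-4
Q_c = 1.6e-4 < K_c = 0.0011, so the forward reaction proceeds.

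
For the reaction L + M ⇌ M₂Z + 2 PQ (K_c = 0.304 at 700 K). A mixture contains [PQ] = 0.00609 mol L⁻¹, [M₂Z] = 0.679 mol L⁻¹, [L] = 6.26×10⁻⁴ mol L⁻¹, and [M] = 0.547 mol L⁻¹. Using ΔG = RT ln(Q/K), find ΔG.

ΔG = -8.26 kJ/mol

Q_c = [M₂Z]·[PQ]² / ([L]·[M]) = (0.679)·(0.00609)² / ((6.26×10⁻⁴)·(0.547)) = 0.0735
ΔG = RT ln(Q_c/K_c) = (8.314 J mol⁻¹ K⁻¹)(700 K) × ln(0.0735/0.304)
   = (5.820 kJ/mol)(-1.420) = -8.26 kJ/mol
ΔG < 0, so the forward reaction is spontaneous (proceeds forward).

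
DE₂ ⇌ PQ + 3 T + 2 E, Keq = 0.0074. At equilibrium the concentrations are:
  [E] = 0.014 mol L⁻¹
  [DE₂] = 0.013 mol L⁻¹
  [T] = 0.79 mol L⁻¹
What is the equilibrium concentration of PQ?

At equilibrium, Keq = [PQ]·[T]³·[E]² / [DE₂] = 0.0074.
([PQ])·(0.79)³·(0.014)² / (0.013) = 0.0074
[PQ] = 0.995 = 1.0 mol L⁻¹

[PQ] = 1.0 mol L⁻¹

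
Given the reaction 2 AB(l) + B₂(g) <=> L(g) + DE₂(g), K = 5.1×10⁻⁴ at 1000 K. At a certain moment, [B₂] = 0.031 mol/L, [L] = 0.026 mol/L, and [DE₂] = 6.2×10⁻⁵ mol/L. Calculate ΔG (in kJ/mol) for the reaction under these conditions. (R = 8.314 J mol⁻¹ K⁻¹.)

ΔG = -19.0 kJ/mol

(AB is a pure liquid — omitted from Q.)
Q = [L]·[DE₂] / [B₂] = (0.026)·(6.2×10⁻⁵) / (0.031) = 5.20×10⁻⁵
ΔG = RT ln(Q/K) = (8.314 J mol⁻¹ K⁻¹)(1000 K) × ln(5.20×10⁻⁵/5.1×10⁻⁴)
   = (8.314 kJ/mol)(-2.283) = -19.0 kJ/mol
ΔG < 0, so the forward reaction is spontaneous (proceeds forward).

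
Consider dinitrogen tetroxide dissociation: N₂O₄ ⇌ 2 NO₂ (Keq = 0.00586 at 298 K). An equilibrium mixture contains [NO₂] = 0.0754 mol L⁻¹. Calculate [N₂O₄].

[N₂O₄] = 0.970 mol L⁻¹

At equilibrium, Keq = [NO₂]² / [N₂O₄] = 0.00586.
(0.0754)² / ([N₂O₄]) = 0.00586
[N₂O₄] = 0.970 mol L⁻¹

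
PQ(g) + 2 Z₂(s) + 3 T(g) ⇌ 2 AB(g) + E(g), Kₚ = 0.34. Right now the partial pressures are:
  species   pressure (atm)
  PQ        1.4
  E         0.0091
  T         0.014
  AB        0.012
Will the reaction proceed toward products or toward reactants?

at equilibrium

(Z₂ is a pure solid — omitted from Qₚ.)
Qₚ = P(AB)²·P(E) / (P(PQ)·P(T)³) = (0.012)²·(0.0091) / ((1.4)·(0.014)³) = 0.34
Qₚ = 0.34 = Kₚ, so the system is already at equilibrium.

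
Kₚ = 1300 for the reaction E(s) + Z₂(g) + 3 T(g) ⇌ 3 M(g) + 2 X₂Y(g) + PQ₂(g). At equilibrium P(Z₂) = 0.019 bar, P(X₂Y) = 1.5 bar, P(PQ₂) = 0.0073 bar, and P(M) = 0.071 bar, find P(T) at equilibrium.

(E is a pure solid — omitted from Kₚ.)
At equilibrium, Kₚ = P(M)³·P(X₂Y)²·P(PQ₂) / (P(Z₂)·P(T)³) = 1300.
(0.071)³·(1.5)²·(0.0073) / ((0.019)·(P(T))³) = 1300
P(T)³ = 2.38×10⁻⁷ ⇒ P(T) = 0.0062 bar

P(T) = 0.0062 bar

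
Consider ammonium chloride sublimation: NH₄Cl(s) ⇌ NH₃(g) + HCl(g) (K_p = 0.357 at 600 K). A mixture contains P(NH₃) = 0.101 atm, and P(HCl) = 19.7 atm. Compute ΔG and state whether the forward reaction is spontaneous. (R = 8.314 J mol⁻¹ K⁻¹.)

(NH₄Cl is a pure solid — omitted from Q_p.)
Q_p = P(NH₃)·P(HCl) = (0.101)·(19.7) = 1.99
ΔG = RT ln(Q_p/K_p) = (8.314 J mol⁻¹ K⁻¹)(600 K) × ln(1.99/0.357)
   = (4.988 kJ/mol)(1.718) = 8.57 kJ/mol
ΔG > 0, so the forward reaction is non-spontaneous (proceeds in reverse).

ΔG = 8.57 kJ/mol; the forward reaction is non-spontaneous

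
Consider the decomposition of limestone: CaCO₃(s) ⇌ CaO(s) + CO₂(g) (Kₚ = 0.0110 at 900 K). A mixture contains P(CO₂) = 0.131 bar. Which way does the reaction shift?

(CaCO₃, CaO are pure solids — omitted from Qₚ.)
Qₚ = P(CO₂) = 0.131
Qₚ = 0.131 > Kₚ = 0.0110, so the reverse reaction proceeds.

toward reactants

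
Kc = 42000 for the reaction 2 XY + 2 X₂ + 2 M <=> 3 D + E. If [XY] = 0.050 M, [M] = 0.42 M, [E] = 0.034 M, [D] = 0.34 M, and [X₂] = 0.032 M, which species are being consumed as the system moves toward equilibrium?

Qc = [D]³·[E] / ([XY]²·[X₂]²·[M]²) = (0.34)³·(0.034) / ((0.050)²·(0.032)²·(0.42)²) = 3000
Qc = 3000 < Kc = 42000: net forward reaction.

XY, X₂, M (reactants)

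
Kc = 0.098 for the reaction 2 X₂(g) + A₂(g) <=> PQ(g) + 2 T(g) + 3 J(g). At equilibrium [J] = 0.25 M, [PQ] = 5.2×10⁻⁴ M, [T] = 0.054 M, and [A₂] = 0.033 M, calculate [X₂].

[X₂] = 0.0027 M

At equilibrium, Kc = [PQ]·[T]²·[J]³ / ([X₂]²·[A₂]) = 0.098.
(5.2×10⁻⁴)·(0.054)²·(0.25)³ / (([X₂])²·(0.033)) = 0.098
[X₂]² = 7.33×10⁻⁶ ⇒ [X₂] = 0.0027 M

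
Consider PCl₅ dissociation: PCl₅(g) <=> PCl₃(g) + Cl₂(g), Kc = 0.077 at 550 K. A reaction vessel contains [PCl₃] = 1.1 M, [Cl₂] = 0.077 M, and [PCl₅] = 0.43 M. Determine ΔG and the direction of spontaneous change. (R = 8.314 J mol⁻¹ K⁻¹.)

Qc = [PCl₃]·[Cl₂] / [PCl₅] = (1.1)·(0.077) / (0.43) = 0.197
ΔG = RT ln(Qc/Kc) = (8.314 J mol⁻¹ K⁻¹)(550 K) × ln(0.197/0.077)
   = (4.573 kJ/mol)(0.9394) = 4.30 kJ/mol
ΔG > 0, so the forward reaction is non-spontaneous (proceeds in reverse).

ΔG = 4.30 kJ/mol; the forward reaction is non-spontaneous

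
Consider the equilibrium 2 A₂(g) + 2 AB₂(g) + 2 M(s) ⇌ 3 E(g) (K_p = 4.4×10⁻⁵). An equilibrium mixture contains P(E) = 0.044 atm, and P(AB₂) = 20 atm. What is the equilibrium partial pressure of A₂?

P(A₂) = 0.070 atm

(M is a pure solid — omitted from K_p.)
At equilibrium, K_p = P(E)³ / (P(A₂)²·P(AB₂)²) = 4.4×10⁻⁵.
(0.044)³ / ((P(A₂))²·(20)²) = 4.4×10⁻⁵
P(A₂)² = 0.00484 ⇒ P(A₂) = 0.070 atm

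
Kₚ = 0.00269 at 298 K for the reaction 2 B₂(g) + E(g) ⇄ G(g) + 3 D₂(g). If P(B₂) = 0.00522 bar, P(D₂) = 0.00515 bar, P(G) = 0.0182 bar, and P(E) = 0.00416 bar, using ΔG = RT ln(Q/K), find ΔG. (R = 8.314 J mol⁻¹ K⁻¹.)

ΔG = 5.20 kJ/mol

Qₚ = P(G)·P(D₂)³ / (P(B₂)²·P(E)) = (0.0182)·(0.00515)³ / ((0.00522)²·(0.00416)) = 0.0219
ΔG = RT ln(Qₚ/Kₚ) = (8.314 J mol⁻¹ K⁻¹)(298 K) × ln(0.0219/0.00269)
   = (2.478 kJ/mol)(2.097) = 5.20 kJ/mol
ΔG > 0, so the forward reaction is non-spontaneous (proceeds in reverse).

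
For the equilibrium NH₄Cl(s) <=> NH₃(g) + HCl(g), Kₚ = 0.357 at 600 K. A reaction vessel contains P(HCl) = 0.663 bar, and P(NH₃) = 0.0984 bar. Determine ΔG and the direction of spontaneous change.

ΔG = -8.48 kJ/mol; the forward reaction is spontaneous

(NH₄Cl is a pure solid — omitted from Qₚ.)
Qₚ = P(NH₃)·P(HCl) = (0.0984)·(0.663) = 0.0652
ΔG = RT ln(Qₚ/Kₚ) = (8.314 J mol⁻¹ K⁻¹)(600 K) × ln(0.0652/0.357)
   = (4.988 kJ/mol)(-1.700) = -8.48 kJ/mol
ΔG < 0, so the forward reaction is spontaneous (proceeds forward).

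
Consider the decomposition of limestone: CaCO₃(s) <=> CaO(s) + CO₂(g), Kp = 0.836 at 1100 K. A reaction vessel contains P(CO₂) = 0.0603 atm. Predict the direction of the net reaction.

(CaCO₃, CaO are pure solids — omitted from Qp.)
Qp = P(CO₂) = 0.0603
Qp = 0.0603 < Kp = 0.836, so the forward reaction proceeds.

toward products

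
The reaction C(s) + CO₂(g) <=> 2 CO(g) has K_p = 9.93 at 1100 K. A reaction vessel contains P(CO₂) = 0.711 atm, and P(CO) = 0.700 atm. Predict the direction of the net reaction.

toward products

(C is a pure solid — omitted from Q_p.)
Q_p = P(CO)² / P(CO₂) = (0.700)² / (0.711) = 0.689
Q_p = 0.689 < K_p = 9.93, so the forward reaction proceeds.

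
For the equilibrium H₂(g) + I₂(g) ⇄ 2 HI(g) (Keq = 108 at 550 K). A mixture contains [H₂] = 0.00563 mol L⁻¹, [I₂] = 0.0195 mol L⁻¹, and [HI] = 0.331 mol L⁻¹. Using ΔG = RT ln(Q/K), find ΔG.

ΔG = 10.2 kJ/mol

Q = [HI]² / ([H₂]·[I₂]) = (0.331)² / ((0.00563)·(0.0195)) = 998
ΔG = RT ln(Q/Keq) = (8.314 J mol⁻¹ K⁻¹)(550 K) × ln(998/108)
   = (4.573 kJ/mol)(2.224) = 10.2 kJ/mol
ΔG > 0, so the forward reaction is non-spontaneous (proceeds in reverse).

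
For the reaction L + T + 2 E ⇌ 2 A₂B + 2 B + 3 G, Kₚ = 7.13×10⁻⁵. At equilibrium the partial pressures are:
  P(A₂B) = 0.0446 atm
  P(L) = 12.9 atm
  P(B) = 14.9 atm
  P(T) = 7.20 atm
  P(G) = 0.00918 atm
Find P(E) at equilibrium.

At equilibrium, Kₚ = P(A₂B)²·P(B)²·P(G)³ / (P(L)·P(T)·P(E)²) = 7.13×10⁻⁵.
(0.0446)²·(14.9)²·(0.00918)³ / ((12.9)·(7.20)·(P(E))²) = 7.13×10⁻⁵
P(E)² = 5.16×10⁻⁵ ⇒ P(E) = 0.00718 atm

P(E) = 0.00718 atm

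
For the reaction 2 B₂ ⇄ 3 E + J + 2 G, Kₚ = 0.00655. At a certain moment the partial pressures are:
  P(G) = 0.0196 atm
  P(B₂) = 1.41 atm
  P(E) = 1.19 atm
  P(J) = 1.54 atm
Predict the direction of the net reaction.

in the forward direction

Qₚ = P(E)³·P(J)·P(G)² / P(B₂)² = (1.19)³·(1.54)·(0.0196)² / (1.41)² = 5.01×10⁻⁴
Qₚ = 5.01×10⁻⁴ < Kₚ = 0.00655, so the forward reaction proceeds.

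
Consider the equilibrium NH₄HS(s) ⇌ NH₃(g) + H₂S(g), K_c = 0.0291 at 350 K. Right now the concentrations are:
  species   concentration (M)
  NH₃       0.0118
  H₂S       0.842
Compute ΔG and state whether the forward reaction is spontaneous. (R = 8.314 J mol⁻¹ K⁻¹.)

ΔG = -3.13 kJ/mol; the forward reaction is spontaneous

(NH₄HS is a pure solid — omitted from Q_c.)
Q_c = [NH₃]·[H₂S] = (0.0118)·(0.842) = 0.00994
ΔG = RT ln(Q_c/K_c) = (8.314 J mol⁻¹ K⁻¹)(350 K) × ln(0.00994/0.0291)
   = (2.910 kJ/mol)(-1.074) = -3.13 kJ/mol
ΔG < 0, so the forward reaction is spontaneous (proceeds forward).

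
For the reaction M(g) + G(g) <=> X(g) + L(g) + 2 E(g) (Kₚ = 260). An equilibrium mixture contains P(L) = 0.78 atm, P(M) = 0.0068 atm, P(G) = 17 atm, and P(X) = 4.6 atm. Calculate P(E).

P(E) = 2.9 atm

At equilibrium, Kₚ = P(X)·P(L)·P(E)² / (P(M)·P(G)) = 260.
(4.6)·(0.78)·(P(E))² / ((0.0068)·(17)) = 260
P(E)² = 8.38 ⇒ P(E) = 2.9 atm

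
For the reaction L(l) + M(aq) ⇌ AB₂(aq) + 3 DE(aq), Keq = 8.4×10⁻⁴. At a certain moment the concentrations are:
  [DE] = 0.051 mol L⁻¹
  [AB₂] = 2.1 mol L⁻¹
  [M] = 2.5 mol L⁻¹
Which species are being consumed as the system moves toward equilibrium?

(L is a pure liquid — omitted from Q.)
Q = [AB₂]·[DE]³ / [M] = (2.1)·(0.051)³ / (2.5) = 1.1×10⁻⁴
Q = 1.1×10⁻⁴ < Keq = 8.4×10⁻⁴: net forward reaction.

L, M (reactants)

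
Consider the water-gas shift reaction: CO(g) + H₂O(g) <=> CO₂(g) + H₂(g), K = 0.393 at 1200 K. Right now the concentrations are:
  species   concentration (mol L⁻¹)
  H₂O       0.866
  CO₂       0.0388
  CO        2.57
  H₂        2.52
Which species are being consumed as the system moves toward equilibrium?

CO, H₂O (reactants)

Q = [CO₂]·[H₂] / ([CO]·[H₂O]) = (0.0388)·(2.52) / ((2.57)·(0.866)) = 0.0439
Q = 0.0439 < K = 0.393: net forward reaction.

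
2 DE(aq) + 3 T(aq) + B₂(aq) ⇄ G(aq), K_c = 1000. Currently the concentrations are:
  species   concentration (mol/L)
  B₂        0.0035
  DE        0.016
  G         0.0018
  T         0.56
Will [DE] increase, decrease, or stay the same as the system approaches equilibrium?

increase

Q_c = [G] / ([DE]²·[T]³·[B₂]) = (0.0018) / ((0.016)²·(0.56)³·(0.0035)) = 11000
Q_c = 11000 > K_c = 1000: net reverse reaction.
DE is a reactant, so it increases.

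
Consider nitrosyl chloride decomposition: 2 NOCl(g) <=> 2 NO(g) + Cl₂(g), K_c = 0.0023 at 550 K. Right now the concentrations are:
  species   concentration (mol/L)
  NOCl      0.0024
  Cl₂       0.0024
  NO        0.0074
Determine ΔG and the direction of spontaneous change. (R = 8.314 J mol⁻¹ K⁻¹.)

ΔG = 10.5 kJ/mol; the forward reaction is non-spontaneous

Q_c = [NO]²·[Cl₂] / [NOCl]² = (0.0074)²·(0.0024) / (0.0024)² = 0.0228
ΔG = RT ln(Q_c/K_c) = (8.314 J mol⁻¹ K⁻¹)(550 K) × ln(0.0228/0.0023)
   = (4.573 kJ/mol)(2.294) = 10.5 kJ/mol
ΔG > 0, so the forward reaction is non-spontaneous (proceeds in reverse).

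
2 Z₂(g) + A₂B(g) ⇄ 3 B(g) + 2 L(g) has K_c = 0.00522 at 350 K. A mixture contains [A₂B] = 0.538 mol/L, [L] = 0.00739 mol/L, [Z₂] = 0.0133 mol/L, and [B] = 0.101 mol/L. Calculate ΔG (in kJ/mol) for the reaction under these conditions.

Q_c = [B]³·[L]² / ([Z₂]²·[A₂B]) = (0.101)³·(0.00739)² / ((0.0133)²·(0.538)) = 5.91×10⁻⁴
ΔG = RT ln(Q_c/K_c) = (8.314 J mol⁻¹ K⁻¹)(350 K) × ln(5.91×10⁻⁴/0.00522)
   = (2.910 kJ/mol)(-2.178) = -6.34 kJ/mol
ΔG < 0, so the forward reaction is spontaneous (proceeds forward).

ΔG = -6.34 kJ/mol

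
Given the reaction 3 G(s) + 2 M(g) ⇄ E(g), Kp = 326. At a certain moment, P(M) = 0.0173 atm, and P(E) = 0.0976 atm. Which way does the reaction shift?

no net change (already at equilibrium)

(G is a pure solid — omitted from Qp.)
Qp = P(E) / P(M)² = (0.0976) / (0.0173)² = 326
Qp = 326 = Kp, so the system is already at equilibrium.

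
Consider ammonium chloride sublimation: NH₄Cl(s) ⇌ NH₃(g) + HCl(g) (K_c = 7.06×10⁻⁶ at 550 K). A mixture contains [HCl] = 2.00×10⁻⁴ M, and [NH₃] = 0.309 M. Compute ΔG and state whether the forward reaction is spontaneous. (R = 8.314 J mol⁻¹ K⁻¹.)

(NH₄Cl is a pure solid — omitted from Q_c.)
Q_c = [NH₃]·[HCl] = (0.309)·(2.00×10⁻⁴) = 6.18×10⁻⁵
ΔG = RT ln(Q_c/K_c) = (8.314 J mol⁻¹ K⁻¹)(550 K) × ln(6.18×10⁻⁵/7.06×10⁻⁶)
   = (4.573 kJ/mol)(2.169) = 9.92 kJ/mol
ΔG > 0, so the forward reaction is non-spontaneous (proceeds in reverse).

ΔG = 9.92 kJ/mol; the forward reaction is non-spontaneous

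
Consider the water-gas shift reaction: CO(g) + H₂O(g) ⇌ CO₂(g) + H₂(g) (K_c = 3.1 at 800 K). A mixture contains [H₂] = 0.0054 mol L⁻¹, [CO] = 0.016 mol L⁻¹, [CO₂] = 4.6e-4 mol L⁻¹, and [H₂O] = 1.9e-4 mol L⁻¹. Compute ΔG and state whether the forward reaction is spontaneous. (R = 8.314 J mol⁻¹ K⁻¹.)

ΔG = -8.87 kJ/mol; the forward reaction is spontaneous

Q_c = [CO₂]·[H₂] / ([CO]·[H₂O]) = (4.6e-4)·(0.0054) / ((0.016)·(1.9e-4)) = 0.817
ΔG = RT ln(Q_c/K_c) = (8.314 J mol⁻¹ K⁻¹)(800 K) × ln(0.817/3.1)
   = (6.651 kJ/mol)(-1.334) = -8.87 kJ/mol
ΔG < 0, so the forward reaction is spontaneous (proceeds forward).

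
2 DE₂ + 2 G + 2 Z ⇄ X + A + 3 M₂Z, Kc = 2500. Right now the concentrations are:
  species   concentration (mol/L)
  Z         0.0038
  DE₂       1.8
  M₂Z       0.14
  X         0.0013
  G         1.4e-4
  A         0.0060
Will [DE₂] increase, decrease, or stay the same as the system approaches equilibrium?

Qc = [X]·[A]·[M₂Z]³ / ([DE₂]²·[G]²·[Z]²) = (0.0013)·(0.0060)·(0.14)³ / ((1.8)²·(1.4e-4)²·(0.0038)²) = 23000
Qc = 23000 > Kc = 2500: net reverse reaction.
DE₂ is a reactant, so it increases.

increase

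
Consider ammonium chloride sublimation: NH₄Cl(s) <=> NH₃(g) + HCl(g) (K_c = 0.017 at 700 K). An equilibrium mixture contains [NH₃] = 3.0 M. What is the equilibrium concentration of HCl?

[HCl] = 0.0057 M

(NH₄Cl is a pure solid — omitted from K_c.)
At equilibrium, K_c = [NH₃]·[HCl] = 0.017.
(3.0)·([HCl]) = 0.017
[HCl] = 0.00567 = 0.0057 M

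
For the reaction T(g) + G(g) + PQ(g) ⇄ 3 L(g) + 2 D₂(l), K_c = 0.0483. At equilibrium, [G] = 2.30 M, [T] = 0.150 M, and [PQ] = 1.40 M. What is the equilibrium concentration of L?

[L] = 0.286 M

(D₂ is a pure liquid — omitted from K_c.)
At equilibrium, K_c = [L]³ / ([T]·[G]·[PQ]) = 0.0483.
([L])³ / ((0.150)·(2.30)·(1.40)) = 0.0483
[L]³ = 0.0233 ⇒ [L] = 0.286 M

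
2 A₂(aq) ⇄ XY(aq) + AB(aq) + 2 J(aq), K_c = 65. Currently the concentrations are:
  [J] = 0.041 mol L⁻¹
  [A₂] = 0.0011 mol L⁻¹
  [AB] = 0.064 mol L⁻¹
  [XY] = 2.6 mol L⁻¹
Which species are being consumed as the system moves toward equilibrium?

XY, AB, J (products)

Q_c = [XY]·[AB]·[J]² / [A₂]² = (2.6)·(0.064)·(0.041)² / (0.0011)² = 230
Q_c = 230 > K_c = 65: net reverse reaction.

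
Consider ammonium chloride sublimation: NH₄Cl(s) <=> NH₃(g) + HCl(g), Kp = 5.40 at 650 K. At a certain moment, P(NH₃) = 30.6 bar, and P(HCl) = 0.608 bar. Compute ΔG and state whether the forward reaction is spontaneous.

ΔG = 6.68 kJ/mol; the forward reaction is non-spontaneous

(NH₄Cl is a pure solid — omitted from Qp.)
Qp = P(NH₃)·P(HCl) = (30.6)·(0.608) = 18.6
ΔG = RT ln(Qp/Kp) = (8.314 J mol⁻¹ K⁻¹)(650 K) × ln(18.6/5.40)
   = (5.404 kJ/mol)(1.237) = 6.68 kJ/mol
ΔG > 0, so the forward reaction is non-spontaneous (proceeds in reverse).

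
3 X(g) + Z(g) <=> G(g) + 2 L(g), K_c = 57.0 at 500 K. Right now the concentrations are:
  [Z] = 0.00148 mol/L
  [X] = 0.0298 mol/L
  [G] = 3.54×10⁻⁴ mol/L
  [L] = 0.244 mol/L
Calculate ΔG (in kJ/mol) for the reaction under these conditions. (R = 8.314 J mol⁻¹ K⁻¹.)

ΔG = 9.33 kJ/mol

Q_c = [G]·[L]² / ([X]³·[Z]) = (3.54×10⁻⁴)·(0.244)² / ((0.0298)³·(0.00148)) = 538
ΔG = RT ln(Q_c/K_c) = (8.314 J mol⁻¹ K⁻¹)(500 K) × ln(538/57.0)
   = (4.157 kJ/mol)(2.245) = 9.33 kJ/mol
ΔG > 0, so the forward reaction is non-spontaneous (proceeds in reverse).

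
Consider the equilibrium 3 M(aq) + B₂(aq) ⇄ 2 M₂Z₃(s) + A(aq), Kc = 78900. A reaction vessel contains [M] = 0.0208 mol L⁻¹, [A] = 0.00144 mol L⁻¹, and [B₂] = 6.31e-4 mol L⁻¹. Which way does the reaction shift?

in the reverse direction

(M₂Z₃ is a pure solid — omitted from Qc.)
Qc = [A] / ([M]³·[B₂]) = (0.00144) / ((0.0208)³·(6.31e-4)) = 2.54e5
Qc = 2.54e5 > Kc = 78900, so the reverse reaction proceeds.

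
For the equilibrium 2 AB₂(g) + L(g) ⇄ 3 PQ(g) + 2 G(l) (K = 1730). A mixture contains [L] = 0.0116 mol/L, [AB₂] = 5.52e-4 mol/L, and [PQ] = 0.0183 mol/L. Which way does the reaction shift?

at equilibrium

(G is a pure liquid — omitted from Q.)
Q = [PQ]³ / ([AB₂]²·[L]) = (0.0183)³ / ((5.52e-4)²·(0.0116)) = 1730
Q = 1730 = K, so the system is already at equilibrium.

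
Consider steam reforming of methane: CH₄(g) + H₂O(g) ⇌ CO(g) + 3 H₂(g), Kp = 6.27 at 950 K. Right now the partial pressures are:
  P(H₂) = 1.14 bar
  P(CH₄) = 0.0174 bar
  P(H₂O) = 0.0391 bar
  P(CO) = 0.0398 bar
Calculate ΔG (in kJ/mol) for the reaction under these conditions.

Qp = P(CO)·P(H₂)³ / (P(CH₄)·P(H₂O)) = (0.0398)·(1.14)³ / ((0.0174)·(0.0391)) = 86.7
ΔG = RT ln(Qp/Kp) = (8.314 J mol⁻¹ K⁻¹)(950 K) × ln(86.7/6.27)
   = (7.898 kJ/mol)(2.627) = 20.7 kJ/mol
ΔG > 0, so the forward reaction is non-spontaneous (proceeds in reverse).

ΔG = 20.7 kJ/mol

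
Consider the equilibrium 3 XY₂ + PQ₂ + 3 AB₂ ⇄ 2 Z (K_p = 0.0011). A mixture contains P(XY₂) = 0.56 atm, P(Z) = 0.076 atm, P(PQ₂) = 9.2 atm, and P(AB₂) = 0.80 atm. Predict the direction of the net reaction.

Q_p = P(Z)² / (P(XY₂)³·P(PQ₂)·P(AB₂)³) = (0.076)² / ((0.56)³·(9.2)·(0.80)³) = 0.0070
Q_p = 0.0070 > K_p = 0.0011, so the reverse reaction proceeds.

toward reactants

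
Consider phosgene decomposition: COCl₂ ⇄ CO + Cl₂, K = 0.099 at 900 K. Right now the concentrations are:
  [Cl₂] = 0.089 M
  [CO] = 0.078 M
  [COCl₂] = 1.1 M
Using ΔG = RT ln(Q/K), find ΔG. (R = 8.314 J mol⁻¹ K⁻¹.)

ΔG = -20.6 kJ/mol

Q = [CO]·[Cl₂] / [COCl₂] = (0.078)·(0.089) / (1.1) = 0.00631
ΔG = RT ln(Q/K) = (8.314 J mol⁻¹ K⁻¹)(900 K) × ln(0.00631/0.099)
   = (7.483 kJ/mol)(-2.753) = -20.6 kJ/mol
ΔG < 0, so the forward reaction is spontaneous (proceeds forward).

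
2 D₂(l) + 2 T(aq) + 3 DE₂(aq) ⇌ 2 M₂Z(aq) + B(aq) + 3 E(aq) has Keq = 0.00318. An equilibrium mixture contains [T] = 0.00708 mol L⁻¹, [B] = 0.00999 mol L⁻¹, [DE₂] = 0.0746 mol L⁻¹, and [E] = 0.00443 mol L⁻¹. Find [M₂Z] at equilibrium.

[M₂Z] = 0.276 mol L⁻¹

(D₂ is a pure liquid — omitted from Keq.)
At equilibrium, Keq = [M₂Z]²·[B]·[E]³ / ([T]²·[DE₂]³) = 0.00318.
([M₂Z])²·(0.00999)·(0.00443)³ / ((0.00708)²·(0.0746)³) = 0.00318
[M₂Z]² = 0.0762 ⇒ [M₂Z] = 0.276 mol L⁻¹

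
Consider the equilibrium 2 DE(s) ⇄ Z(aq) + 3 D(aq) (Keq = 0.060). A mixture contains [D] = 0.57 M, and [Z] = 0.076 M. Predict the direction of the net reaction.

(DE is a pure solid — omitted from Q.)
Q = [Z]·[D]³ = (0.076)·(0.57)³ = 0.014
Q = 0.014 < Keq = 0.060, so the forward reaction proceeds.

forward (toward products)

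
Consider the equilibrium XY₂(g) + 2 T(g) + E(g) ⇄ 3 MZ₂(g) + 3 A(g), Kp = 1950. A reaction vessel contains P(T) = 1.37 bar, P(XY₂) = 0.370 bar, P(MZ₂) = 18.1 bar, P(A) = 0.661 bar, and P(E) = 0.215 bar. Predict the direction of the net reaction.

Qp = P(MZ₂)³·P(A)³ / (P(XY₂)·P(T)²·P(E)) = (18.1)³·(0.661)³ / ((0.370)·(1.37)²·(0.215)) = 11500
Qp = 11500 > Kp = 1950, so the reverse reaction proceeds.

to the left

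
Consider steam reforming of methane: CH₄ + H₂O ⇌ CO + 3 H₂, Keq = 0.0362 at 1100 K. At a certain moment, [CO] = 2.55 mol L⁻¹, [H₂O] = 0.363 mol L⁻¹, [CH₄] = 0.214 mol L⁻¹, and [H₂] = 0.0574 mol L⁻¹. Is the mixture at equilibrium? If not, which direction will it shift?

no; Q < K, reaction proceeds forward

Q = [CO]·[H₂]³ / ([CH₄]·[H₂O]) = (2.55)·(0.0574)³ / ((0.214)·(0.363)) = 0.00621
Q = 0.00621 < Keq = 0.0362: net forward reaction.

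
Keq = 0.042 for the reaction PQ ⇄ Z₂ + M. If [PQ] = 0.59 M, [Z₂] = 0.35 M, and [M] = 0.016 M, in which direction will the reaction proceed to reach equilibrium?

forward (toward products)

Q = [Z₂]·[M] / [PQ] = (0.35)·(0.016) / (0.59) = 0.0095
Q = 0.0095 < Keq = 0.042, so the forward reaction proceeds.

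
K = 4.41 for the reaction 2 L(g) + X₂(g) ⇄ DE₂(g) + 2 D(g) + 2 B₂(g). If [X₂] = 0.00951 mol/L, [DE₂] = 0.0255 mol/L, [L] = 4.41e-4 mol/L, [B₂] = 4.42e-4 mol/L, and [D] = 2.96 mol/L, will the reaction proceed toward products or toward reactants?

toward reactants

Q = [DE₂]·[D]²·[B₂]² / ([L]²·[X₂]) = (0.0255)·(2.96)²·(4.42e-4)² / ((4.41e-4)²·(0.00951)) = 23.6
Q = 23.6 > K = 4.41, so the reverse reaction proceeds.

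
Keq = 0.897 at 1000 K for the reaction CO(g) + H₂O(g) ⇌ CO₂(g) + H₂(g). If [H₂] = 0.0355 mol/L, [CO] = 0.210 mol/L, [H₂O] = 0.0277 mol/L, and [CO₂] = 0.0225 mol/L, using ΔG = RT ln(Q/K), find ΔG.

ΔG = -15.6 kJ/mol

Q = [CO₂]·[H₂] / ([CO]·[H₂O]) = (0.0225)·(0.0355) / ((0.210)·(0.0277)) = 0.137
ΔG = RT ln(Q/Keq) = (8.314 J mol⁻¹ K⁻¹)(1000 K) × ln(0.137/0.897)
   = (8.314 kJ/mol)(-1.879) = -15.6 kJ/mol
ΔG < 0, so the forward reaction is spontaneous (proceeds forward).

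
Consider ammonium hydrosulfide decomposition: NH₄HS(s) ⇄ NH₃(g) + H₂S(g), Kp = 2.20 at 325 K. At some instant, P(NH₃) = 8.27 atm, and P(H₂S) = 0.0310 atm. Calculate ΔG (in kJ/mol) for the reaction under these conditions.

(NH₄HS is a pure solid — omitted from Qp.)
Qp = P(NH₃)·P(H₂S) = (8.27)·(0.0310) = 0.256
ΔG = RT ln(Qp/Kp) = (8.314 J mol⁻¹ K⁻¹)(325 K) × ln(0.256/2.20)
   = (2.702 kJ/mol)(-2.151) = -5.81 kJ/mol
ΔG < 0, so the forward reaction is spontaneous (proceeds forward).

ΔG = -5.81 kJ/mol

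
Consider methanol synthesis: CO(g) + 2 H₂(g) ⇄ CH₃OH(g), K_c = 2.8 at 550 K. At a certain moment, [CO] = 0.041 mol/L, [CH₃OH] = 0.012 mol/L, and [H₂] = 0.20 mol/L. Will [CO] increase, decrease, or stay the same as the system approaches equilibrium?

increase

Q_c = [CH₃OH] / ([CO]·[H₂]²) = (0.012) / ((0.041)·(0.20)²) = 7.3
Q_c = 7.3 > K_c = 2.8: net reverse reaction.
CO is a reactant, so it increases.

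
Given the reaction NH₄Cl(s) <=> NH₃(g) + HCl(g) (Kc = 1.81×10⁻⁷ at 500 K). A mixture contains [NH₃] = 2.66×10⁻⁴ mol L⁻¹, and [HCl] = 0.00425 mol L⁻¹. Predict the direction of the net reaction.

in the reverse direction

(NH₄Cl is a pure solid — omitted from Qc.)
Qc = [NH₃]·[HCl] = (2.66×10⁻⁴)·(0.00425) = 1.13×10⁻⁶
Qc = 1.13×10⁻⁶ > Kc = 1.81×10⁻⁷, so the reverse reaction proceeds.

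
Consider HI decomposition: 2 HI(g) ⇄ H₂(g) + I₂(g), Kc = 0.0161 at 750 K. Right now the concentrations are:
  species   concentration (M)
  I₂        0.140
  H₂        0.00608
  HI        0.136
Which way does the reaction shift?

Qc = [H₂]·[I₂] / [HI]² = (0.00608)·(0.140) / (0.136)² = 0.0460
Qc = 0.0460 > Kc = 0.0161, so the reverse reaction proceeds.

in the reverse direction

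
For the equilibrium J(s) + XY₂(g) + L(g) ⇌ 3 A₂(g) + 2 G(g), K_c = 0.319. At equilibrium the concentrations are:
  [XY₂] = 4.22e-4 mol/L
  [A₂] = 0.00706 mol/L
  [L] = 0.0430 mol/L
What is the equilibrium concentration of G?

(J is a pure solid — omitted from K_c.)
At equilibrium, K_c = [A₂]³·[G]² / ([XY₂]·[L]) = 0.319.
(0.00706)³·([G])² / ((4.22e-4)·(0.0430)) = 0.319
[G]² = 16.4 ⇒ [G] = 4.06 mol/L

[G] = 4.06 mol/L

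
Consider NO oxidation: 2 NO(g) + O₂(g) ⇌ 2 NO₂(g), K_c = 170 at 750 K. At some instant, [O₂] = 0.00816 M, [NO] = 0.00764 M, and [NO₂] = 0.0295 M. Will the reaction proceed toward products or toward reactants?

Q_c = [NO₂]² / ([NO]²·[O₂]) = (0.0295)² / ((0.00764)²·(0.00816)) = 1830
Q_c = 1830 > K_c = 170, so the reverse reaction proceeds.

toward reactants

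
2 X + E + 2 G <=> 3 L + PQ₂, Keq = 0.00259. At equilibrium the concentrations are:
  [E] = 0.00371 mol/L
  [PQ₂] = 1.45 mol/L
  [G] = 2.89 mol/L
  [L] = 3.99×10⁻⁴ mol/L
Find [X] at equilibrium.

[X] = 0.00107 mol/L

At equilibrium, Keq = [L]³·[PQ₂] / ([X]²·[E]·[G]²) = 0.00259.
(3.99×10⁻⁴)³·(1.45) / (([X])²·(0.00371)·(2.89)²) = 0.00259
[X]² = 1.15×10⁻⁶ ⇒ [X] = 0.00107 mol/L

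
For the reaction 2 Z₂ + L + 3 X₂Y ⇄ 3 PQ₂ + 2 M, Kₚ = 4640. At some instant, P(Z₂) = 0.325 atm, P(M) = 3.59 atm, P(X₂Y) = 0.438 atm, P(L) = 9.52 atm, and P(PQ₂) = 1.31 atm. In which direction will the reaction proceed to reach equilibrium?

Qₚ = P(PQ₂)³·P(M)² / (P(Z₂)²·P(L)·P(X₂Y)³) = (1.31)³·(3.59)² / ((0.325)²·(9.52)·(0.438)³) = 343
Qₚ = 343 < Kₚ = 4640, so the forward reaction proceeds.

toward products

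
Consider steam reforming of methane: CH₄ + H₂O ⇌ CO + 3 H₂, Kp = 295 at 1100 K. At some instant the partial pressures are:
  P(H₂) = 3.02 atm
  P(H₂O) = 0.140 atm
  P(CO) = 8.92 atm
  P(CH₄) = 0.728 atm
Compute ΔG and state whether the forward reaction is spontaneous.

Qp = P(CO)·P(H₂)³ / (P(CH₄)·P(H₂O)) = (8.92)·(3.02)³ / ((0.728)·(0.140)) = 2410
ΔG = RT ln(Qp/Kp) = (8.314 J mol⁻¹ K⁻¹)(1100 K) × ln(2410/295)
   = (9.145 kJ/mol)(2.100) = 19.2 kJ/mol
ΔG > 0, so the forward reaction is non-spontaneous (proceeds in reverse).

ΔG = 19.2 kJ/mol; the forward reaction is non-spontaneous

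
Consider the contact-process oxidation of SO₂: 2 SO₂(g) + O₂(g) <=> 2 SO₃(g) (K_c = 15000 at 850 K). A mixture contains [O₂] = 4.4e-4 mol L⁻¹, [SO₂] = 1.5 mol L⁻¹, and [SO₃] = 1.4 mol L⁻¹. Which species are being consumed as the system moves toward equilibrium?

Q_c = [SO₃]² / ([SO₂]²·[O₂]) = (1.4)² / ((1.5)²·(4.4e-4)) = 2000
Q_c = 2000 < K_c = 15000: net forward reaction.

SO₂, O₂ (reactants)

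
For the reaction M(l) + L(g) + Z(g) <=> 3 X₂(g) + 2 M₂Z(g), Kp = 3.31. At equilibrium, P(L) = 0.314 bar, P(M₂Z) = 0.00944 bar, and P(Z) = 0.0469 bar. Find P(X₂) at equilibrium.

P(X₂) = 8.18 bar

(M is a pure liquid — omitted from Kp.)
At equilibrium, Kp = P(X₂)³·P(M₂Z)² / (P(L)·P(Z)) = 3.31.
(P(X₂))³·(0.00944)² / ((0.314)·(0.0469)) = 3.31
P(X₂)³ = 547 ⇒ P(X₂) = 8.18 bar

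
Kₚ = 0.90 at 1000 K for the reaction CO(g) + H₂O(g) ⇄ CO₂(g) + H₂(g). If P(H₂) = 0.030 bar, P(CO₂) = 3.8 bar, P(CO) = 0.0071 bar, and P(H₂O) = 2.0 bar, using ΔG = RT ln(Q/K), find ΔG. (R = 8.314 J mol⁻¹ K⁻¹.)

Qₚ = P(CO₂)·P(H₂) / (P(CO)·P(H₂O)) = (3.8)·(0.030) / ((0.0071)·(2.0)) = 8.03
ΔG = RT ln(Qₚ/Kₚ) = (8.314 J mol⁻¹ K⁻¹)(1000 K) × ln(8.03/0.90)
   = (8.314 kJ/mol)(2.189) = 18.2 kJ/mol
ΔG > 0, so the forward reaction is non-spontaneous (proceeds in reverse).

ΔG = 18.2 kJ/mol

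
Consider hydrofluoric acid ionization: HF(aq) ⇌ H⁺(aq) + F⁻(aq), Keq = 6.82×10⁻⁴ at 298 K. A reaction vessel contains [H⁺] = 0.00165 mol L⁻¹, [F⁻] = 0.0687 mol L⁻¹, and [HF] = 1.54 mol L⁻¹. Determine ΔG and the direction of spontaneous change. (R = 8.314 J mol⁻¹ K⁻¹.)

ΔG = -5.52 kJ/mol; the forward reaction is spontaneous

Q = [H⁺]·[F⁻] / [HF] = (0.00165)·(0.0687) / (1.54) = 7.36×10⁻⁵
ΔG = RT ln(Q/Keq) = (8.314 J mol⁻¹ K⁻¹)(298 K) × ln(7.36×10⁻⁵/6.82×10⁻⁴)
   = (2.478 kJ/mol)(-2.226) = -5.52 kJ/mol
ΔG < 0, so the forward reaction is spontaneous (proceeds forward).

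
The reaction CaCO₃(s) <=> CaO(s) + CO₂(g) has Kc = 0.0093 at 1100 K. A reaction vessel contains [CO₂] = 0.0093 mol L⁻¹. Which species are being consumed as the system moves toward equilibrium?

none (at equilibrium)

(CaCO₃, CaO are pure solids — omitted from Qc.)
Qc = [CO₂] = 0.0093
Qc = 0.0093 = Kc; the system is at equilibrium.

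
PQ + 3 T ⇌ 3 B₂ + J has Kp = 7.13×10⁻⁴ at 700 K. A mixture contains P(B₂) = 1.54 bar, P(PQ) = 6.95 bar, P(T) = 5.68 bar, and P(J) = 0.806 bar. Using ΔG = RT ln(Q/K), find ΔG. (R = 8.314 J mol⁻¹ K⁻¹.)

Qp = P(B₂)³·P(J) / (P(PQ)·P(T)³) = (1.54)³·(0.806) / ((6.95)·(5.68)³) = 0.00231
ΔG = RT ln(Qp/Kp) = (8.314 J mol⁻¹ K⁻¹)(700 K) × ln(0.00231/7.13×10⁻⁴)
   = (5.820 kJ/mol)(1.176) = 6.84 kJ/mol
ΔG > 0, so the forward reaction is non-spontaneous (proceeds in reverse).

ΔG = 6.84 kJ/mol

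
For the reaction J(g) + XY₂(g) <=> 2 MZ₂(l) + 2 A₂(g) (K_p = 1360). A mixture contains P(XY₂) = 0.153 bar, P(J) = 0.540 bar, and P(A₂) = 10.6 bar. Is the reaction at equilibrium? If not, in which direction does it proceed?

at equilibrium

(MZ₂ is a pure liquid — omitted from Q_p.)
Q_p = P(A₂)² / (P(J)·P(XY₂)) = (10.6)² / ((0.540)·(0.153)) = 1360
Q_p = 1360 = K_p, so the system is already at equilibrium.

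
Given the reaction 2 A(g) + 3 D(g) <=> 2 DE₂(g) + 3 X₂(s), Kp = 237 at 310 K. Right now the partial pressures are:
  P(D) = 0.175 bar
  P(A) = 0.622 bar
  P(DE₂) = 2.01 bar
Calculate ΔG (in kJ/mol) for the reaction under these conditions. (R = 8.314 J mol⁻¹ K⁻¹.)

ΔG = 5.43 kJ/mol

(X₂ is a pure solid — omitted from Qp.)
Qp = P(DE₂)² / (P(A)²·P(D)³) = (2.01)² / ((0.622)²·(0.175)³) = 1950
ΔG = RT ln(Qp/Kp) = (8.314 J mol⁻¹ K⁻¹)(310 K) × ln(1950/237)
   = (2.577 kJ/mol)(2.108) = 5.43 kJ/mol
ΔG > 0, so the forward reaction is non-spontaneous (proceeds in reverse).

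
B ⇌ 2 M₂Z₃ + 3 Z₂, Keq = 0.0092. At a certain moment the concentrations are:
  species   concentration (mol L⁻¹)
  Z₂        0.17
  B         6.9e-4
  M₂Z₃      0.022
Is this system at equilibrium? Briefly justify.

no; Q < K, reaction proceeds forward

Q = [M₂Z₃]²·[Z₂]³ / [B] = (0.022)²·(0.17)³ / (6.9e-4) = 0.0034
Q = 0.0034 < Keq = 0.0092: net forward reaction.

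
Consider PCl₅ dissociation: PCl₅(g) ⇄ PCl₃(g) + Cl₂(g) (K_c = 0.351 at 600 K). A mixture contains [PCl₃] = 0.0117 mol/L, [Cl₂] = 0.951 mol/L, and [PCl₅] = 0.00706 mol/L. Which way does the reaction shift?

Q_c = [PCl₃]·[Cl₂] / [PCl₅] = (0.0117)·(0.951) / (0.00706) = 1.58
Q_c = 1.58 > K_c = 0.351, so the reverse reaction proceeds.

reverse (toward reactants)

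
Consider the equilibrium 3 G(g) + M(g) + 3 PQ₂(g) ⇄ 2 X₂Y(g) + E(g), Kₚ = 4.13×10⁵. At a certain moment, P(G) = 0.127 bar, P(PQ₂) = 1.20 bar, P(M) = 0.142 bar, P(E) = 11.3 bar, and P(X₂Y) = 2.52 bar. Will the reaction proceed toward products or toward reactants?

forward (toward products)

Qₚ = P(X₂Y)²·P(E) / (P(G)³·P(M)·P(PQ₂)³) = (2.52)²·(11.3) / ((0.127)³·(0.142)·(1.20)³) = 1.43×10⁵
Qₚ = 1.43×10⁵ < Kₚ = 4.13×10⁵, so the forward reaction proceeds.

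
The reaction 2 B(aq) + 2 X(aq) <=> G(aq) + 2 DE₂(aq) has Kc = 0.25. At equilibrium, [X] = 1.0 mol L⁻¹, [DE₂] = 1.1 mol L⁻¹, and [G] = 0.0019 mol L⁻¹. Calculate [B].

At equilibrium, Kc = [G]·[DE₂]² / ([B]²·[X]²) = 0.25.
(0.0019)·(1.1)² / (([B])²·(1.0)²) = 0.25
[B]² = 0.00920 ⇒ [B] = 0.096 mol L⁻¹

[B] = 0.096 mol L⁻¹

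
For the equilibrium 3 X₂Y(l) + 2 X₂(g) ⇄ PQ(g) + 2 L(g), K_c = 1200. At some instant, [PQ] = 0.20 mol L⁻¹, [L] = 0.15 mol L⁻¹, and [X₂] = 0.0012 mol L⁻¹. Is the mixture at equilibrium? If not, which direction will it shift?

no; Q > K, reaction proceeds in reverse

(X₂Y is a pure liquid — omitted from Q_c.)
Q_c = [PQ]·[L]² / [X₂]² = (0.20)·(0.15)² / (0.0012)² = 3100
Q_c = 3100 > K_c = 1200: net reverse reaction.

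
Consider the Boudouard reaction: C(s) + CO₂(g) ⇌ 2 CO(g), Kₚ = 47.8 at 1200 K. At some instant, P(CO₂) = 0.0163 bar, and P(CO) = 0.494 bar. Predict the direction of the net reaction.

(C is a pure solid — omitted from Qₚ.)
Qₚ = P(CO)² / P(CO₂) = (0.494)² / (0.0163) = 15.0
Qₚ = 15.0 < Kₚ = 47.8, so the forward reaction proceeds.

forward (toward products)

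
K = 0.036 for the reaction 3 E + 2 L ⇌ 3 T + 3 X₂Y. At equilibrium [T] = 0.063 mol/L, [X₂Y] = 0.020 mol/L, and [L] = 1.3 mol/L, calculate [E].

At equilibrium, K = [T]³·[X₂Y]³ / ([E]³·[L]²) = 0.036.
(0.063)³·(0.020)³ / (([E])³·(1.3)²) = 0.036
[E]³ = 3.29×10⁻⁸ ⇒ [E] = 0.0032 mol/L

[E] = 0.0032 mol/L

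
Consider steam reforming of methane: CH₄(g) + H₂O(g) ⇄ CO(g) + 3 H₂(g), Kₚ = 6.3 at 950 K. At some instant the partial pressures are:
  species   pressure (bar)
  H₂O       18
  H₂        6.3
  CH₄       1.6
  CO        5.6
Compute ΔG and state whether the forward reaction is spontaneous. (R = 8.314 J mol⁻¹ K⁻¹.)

ΔG = 16.1 kJ/mol; the forward reaction is non-spontaneous

Qₚ = P(CO)·P(H₂)³ / (P(CH₄)·P(H₂O)) = (5.6)·(6.3)³ / ((1.6)·(18)) = 48.6
ΔG = RT ln(Qₚ/Kₚ) = (8.314 J mol⁻¹ K⁻¹)(950 K) × ln(48.6/6.3)
   = (7.898 kJ/mol)(2.043) = 16.1 kJ/mol
ΔG > 0, so the forward reaction is non-spontaneous (proceeds in reverse).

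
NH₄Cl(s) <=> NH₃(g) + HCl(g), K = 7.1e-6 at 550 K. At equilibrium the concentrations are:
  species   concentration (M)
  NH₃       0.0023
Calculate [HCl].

(NH₄Cl is a pure solid — omitted from K.)
At equilibrium, K = [NH₃]·[HCl] = 7.1e-6.
(0.0023)·([HCl]) = 7.1e-6
[HCl] = 0.00309 = 0.0031 M

[HCl] = 0.0031 M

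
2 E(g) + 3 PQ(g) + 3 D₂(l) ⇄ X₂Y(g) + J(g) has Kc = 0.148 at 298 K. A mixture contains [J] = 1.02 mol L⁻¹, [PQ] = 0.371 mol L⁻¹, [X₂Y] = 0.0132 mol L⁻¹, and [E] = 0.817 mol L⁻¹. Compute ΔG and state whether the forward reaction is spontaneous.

(D₂ is a pure liquid — omitted from Qc.)
Qc = [X₂Y]·[J] / ([E]²·[PQ]³) = (0.0132)·(1.02) / ((0.817)²·(0.371)³) = 0.395
ΔG = RT ln(Qc/Kc) = (8.314 J mol⁻¹ K⁻¹)(298 K) × ln(0.395/0.148)
   = (2.478 kJ/mol)(0.9817) = 2.43 kJ/mol
ΔG > 0, so the forward reaction is non-spontaneous (proceeds in reverse).

ΔG = 2.43 kJ/mol; the forward reaction is non-spontaneous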